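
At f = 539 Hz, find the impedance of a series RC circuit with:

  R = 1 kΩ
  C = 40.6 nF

Step 1 — Angular frequency: ω = 2π·f = 2π·539 = 3387 rad/s.
Step 2 — Component impedances:
  R: Z = R = 1000 Ω
  C: Z = 1/(jωC) = -j/(ω·C) = 0 - j7273 Ω
Step 3 — Series combination: Z_total = R + C = 1000 - j7273 Ω = 7341∠-82.2° Ω.

Z = 1000 - j7273 Ω = 7341∠-82.2° Ω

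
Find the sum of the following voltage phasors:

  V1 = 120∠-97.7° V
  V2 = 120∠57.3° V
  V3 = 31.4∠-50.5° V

Step 1 — Convert each phasor to rectangular form:
  V1 = 120·(cos(-97.7°) + j·sin(-97.7°)) = -16.08 - j118.9 V
  V2 = 120·(cos(57.3°) + j·sin(57.3°)) = 64.83 + j101 V
  V3 = 31.4·(cos(-50.5°) + j·sin(-50.5°)) = 19.97 - j24.23 V
Step 2 — Sum components: V_total = 68.72 - j42.17 V.
Step 3 — Convert to polar: |V_total| = 80.63 V, ∠V_total = -31.5°.

V_total = 80.63∠-31.5° V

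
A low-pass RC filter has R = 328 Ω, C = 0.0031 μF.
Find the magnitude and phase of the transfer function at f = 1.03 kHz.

Step 1 — Angular frequency: ω = 2π·1030 = 6472 rad/s.
Step 2 — Transfer function: H(jω) = 1/(1 + jωRC).
Step 3 — Denominator: 1 + jωRC = 1 + j·6472·328·3.1e-09 = 1 + j0.00658.
Step 4 — H = 1 - j0.00658.
Step 5 — Magnitude: |H| = 1 (-0.0 dB); phase: φ = -0.4°.

|H| = 1 (-0.0 dB), φ = -0.4°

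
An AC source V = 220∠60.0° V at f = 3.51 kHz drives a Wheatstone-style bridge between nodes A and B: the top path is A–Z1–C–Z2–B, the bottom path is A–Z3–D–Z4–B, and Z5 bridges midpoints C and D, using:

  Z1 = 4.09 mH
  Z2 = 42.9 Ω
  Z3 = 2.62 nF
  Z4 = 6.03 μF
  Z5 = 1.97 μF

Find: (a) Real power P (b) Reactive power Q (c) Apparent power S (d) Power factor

Step 1 — Angular frequency: ω = 2π·f = 2π·3510 = 2.205e+04 rad/s.
Step 2 — Component impedances:
  Z1: Z = jωL = j·2.205e+04·0.00409 = 0 + j90.2 Ω
  Z2: Z = R = 42.9 Ω
  Z3: Z = 1/(jωC) = -j/(ω·C) = 0 - j1.731e+04 Ω
  Z4: Z = 1/(jωC) = -j/(ω·C) = 0 - j7.52 Ω
  Z5: Z = 1/(jωC) = -j/(ω·C) = 0 - j23.02 Ω
Step 3 — Bridge requires nodal analysis (the Z5 bridge couples midpoints C and D, so the two paths cannot be reduced to a simple series/parallel combination). Setting node B to ground and injecting 1 A at node A, the 3-node admittance system at A, C, D solves to V_A = Z_AB = 14.52 + j70.25 Ω = 71.74∠78.3° Ω.
Step 4 — Source phasor: V = 220∠60.0° V = 110 + j190.5 V.
Step 5 — Current: I = V / Z = 2.911 - j0.964 A = 3.067∠-18.3° A.
Step 6 — Complex power: S = V·I* = 136.6 + j660.7 VA.
Step 7 — Real power: P = Re(S) = 136.6 W.
Step 8 — Reactive power: Q = Im(S) = 660.7 VAR.
Step 9 — Apparent power: |S| = 674.7 VA.
Step 10 — Power factor: PF = P/|S| = 0.2024 (lagging).

(a) P = 136.6 W  (b) Q = 660.7 VAR  (c) S = 674.7 VA  (d) PF = 0.2024 (lagging)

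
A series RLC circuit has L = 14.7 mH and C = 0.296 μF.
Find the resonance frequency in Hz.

Step 1 — Resonance condition Im(Z)=0 gives ω₀ = 1/√(LC).
Step 2 — ω₀ = 1/√(0.0147·2.96e-07) = 1.516e+04 rad/s.
Step 3 — f₀ = ω₀/(2π) = 2413 Hz.

f₀ = 2413 Hz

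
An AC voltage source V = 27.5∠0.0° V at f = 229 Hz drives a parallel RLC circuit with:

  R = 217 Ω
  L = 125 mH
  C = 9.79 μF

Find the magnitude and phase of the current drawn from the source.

Step 1 — Angular frequency: ω = 2π·f = 2π·229 = 1439 rad/s.
Step 2 — Component impedances:
  R: Z = R = 217 Ω
  L: Z = jωL = j·1439·0.125 = 0 + j179.9 Ω
  C: Z = 1/(jωC) = -j/(ω·C) = 0 - j70.99 Ω
Step 3 — Parallel combination: 1/Z_total = 1/R + 1/L + 1/C; Z_total = 49.06 - j90.77 Ω = 103.2∠-61.6° Ω.
Step 4 — Source phasor: V = 27.5∠0.0° V = 27.5 V.
Step 5 — Ohm's law: I = V / Z_total = (27.5) / (49.06 - j90.77) = 0.1267 + j0.2345 A.
Step 6 — Convert to polar: |I| = 0.2665 A, ∠I = 61.6°.

I = 0.2665∠61.6° A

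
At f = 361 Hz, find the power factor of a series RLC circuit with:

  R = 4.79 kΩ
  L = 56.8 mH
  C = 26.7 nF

Step 1 — Angular frequency: ω = 2π·f = 2π·361 = 2268 rad/s.
Step 2 — Component impedances:
  R: Z = R = 4790 Ω
  L: Z = jωL = j·2268·0.0568 = 0 + j128.8 Ω
  C: Z = 1/(jωC) = -j/(ω·C) = 0 - j1.651e+04 Ω
Step 3 — Series combination: Z_total = R + L + C = 4790 - j1.638e+04 Ω = 1.707e+04∠-73.7° Ω.
Step 4 — Power factor: PF = cos(φ) = Re(Z)/|Z| = 4790/1.707e+04 = 0.2806.
Step 5 — Type: Im(Z) = -1.638e+04 ⇒ leading (phase φ = -73.7°).

PF = 0.2806 (leading, φ = -73.7°)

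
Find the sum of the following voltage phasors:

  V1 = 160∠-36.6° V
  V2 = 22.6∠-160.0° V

Step 1 — Convert each phasor to rectangular form:
  V1 = 160·(cos(-36.6°) + j·sin(-36.6°)) = 128.5 - j95.4 V
  V2 = 22.6·(cos(-160.0°) + j·sin(-160.0°)) = -21.24 - j7.73 V
Step 2 — Sum components: V_total = 107.2 - j103.1 V.
Step 3 — Convert to polar: |V_total| = 148.8 V, ∠V_total = -43.9°.

V_total = 148.8∠-43.9° V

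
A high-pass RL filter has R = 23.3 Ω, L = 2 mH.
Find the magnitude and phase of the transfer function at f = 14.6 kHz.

Step 1 — Angular frequency: ω = 2π·1.46e+04 = 9.173e+04 rad/s.
Step 2 — Transfer function: H(jω) = jωL/(R + jωL).
Step 3 — Numerator jωL = j·183.5; denominator R + jωL = 23.3 + j183.5.
Step 4 — H = 0.9841 + j0.125.
Step 5 — Magnitude: |H| = 0.992 (-0.1 dB); phase: φ = 7.2°.

|H| = 0.992 (-0.1 dB), φ = 7.2°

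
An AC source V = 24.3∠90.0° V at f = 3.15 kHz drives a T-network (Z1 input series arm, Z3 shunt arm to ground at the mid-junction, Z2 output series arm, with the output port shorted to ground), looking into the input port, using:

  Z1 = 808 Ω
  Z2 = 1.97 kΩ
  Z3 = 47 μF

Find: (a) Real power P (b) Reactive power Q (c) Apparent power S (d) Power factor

Step 1 — Angular frequency: ω = 2π·f = 2π·3150 = 1.979e+04 rad/s.
Step 2 — Component impedances:
  Z1: Z = R = 808 Ω
  Z2: Z = R = 1970 Ω
  Z3: Z = 1/(jωC) = -j/(ω·C) = 0 - j1.075 Ω
Step 3 — With the output port shorted to ground, the output series arm Z2 runs from the junction to ground; the shunt arm Z3 also runs from the junction to ground. They appear in parallel: Z3 || Z2 = 0.0005866 - j1.075 Ω.
Step 4 — Series with input arm Z1: Z_in = Z1 + (Z3 || Z2) = 808 - j1.075 Ω = 808∠-0.1° Ω.
Step 5 — Source phasor: V = 24.3∠90.0° V = 0 + j24.3 V.
Step 6 — Current: I = V / Z = -4.001e-05 + j0.03007 A = 0.03007∠90.1° A.
Step 7 — Complex power: S = V·I* = 0.7308 - j0.0009723 VA.
Step 8 — Real power: P = Re(S) = 0.7308 W.
Step 9 — Reactive power: Q = Im(S) = -0.0009723 VAR.
Step 10 — Apparent power: |S| = 0.7308 VA.
Step 11 — Power factor: PF = P/|S| = 1 (leading).

(a) P = 0.7308 W  (b) Q = -0.0009723 VAR  (c) S = 0.7308 VA  (d) PF = 1 (leading)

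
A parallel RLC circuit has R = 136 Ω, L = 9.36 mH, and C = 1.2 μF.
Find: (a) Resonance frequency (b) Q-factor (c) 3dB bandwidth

Step 1 — Resonance: ω₀ = 1/√(LC) = 1/√(0.00936·1.2e-06) = 9436 rad/s.
Step 2 — f₀ = ω₀/(2π) = 1502 Hz.
Step 3 — Parallel Q: Q = R/(ω₀L) = 136/(9436·0.00936) = 1.54.
Step 4 — Bandwidth: Δω = ω₀/Q = 6127 rad/s; BW = Δω/(2π) = 975.2 Hz.

(a) f₀ = 1502 Hz  (b) Q = 1.54  (c) BW = 975.2 Hz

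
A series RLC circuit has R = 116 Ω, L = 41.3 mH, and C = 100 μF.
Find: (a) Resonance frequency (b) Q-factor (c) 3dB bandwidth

Step 1 — Resonance: ω₀ = 1/√(LC) = 1/√(0.0413·0.0001) = 492.1 rad/s.
Step 2 — f₀ = ω₀/(2π) = 78.32 Hz.
Step 3 — Series Q: Q = ω₀L/R = 492.1·0.0413/116 = 0.1752.
Step 4 — Bandwidth: Δω = ω₀/Q = 2809 rad/s; BW = Δω/(2π) = 447 Hz.

(a) f₀ = 78.32 Hz  (b) Q = 0.1752  (c) BW = 447 Hz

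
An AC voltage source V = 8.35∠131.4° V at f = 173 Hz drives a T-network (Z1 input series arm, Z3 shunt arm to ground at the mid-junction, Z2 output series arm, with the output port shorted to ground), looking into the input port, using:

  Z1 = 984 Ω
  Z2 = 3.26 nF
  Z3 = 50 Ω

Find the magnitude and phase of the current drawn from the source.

Step 1 — Angular frequency: ω = 2π·f = 2π·173 = 1087 rad/s.
Step 2 — Component impedances:
  Z1: Z = R = 984 Ω
  Z2: Z = 1/(jωC) = -j/(ω·C) = 0 - j2.822e+05 Ω
  Z3: Z = R = 50 Ω
Step 3 — With the output port shorted to ground, the output series arm Z2 runs from the junction to ground; the shunt arm Z3 also runs from the junction to ground. They appear in parallel: Z3 || Z2 = 50 - j0.008859 Ω.
Step 4 — Series with input arm Z1: Z_in = Z1 + (Z3 || Z2) = 1034 - j0.008859 Ω = 1034∠-0.0° Ω.
Step 5 — Source phasor: V = 8.35∠131.4° V = -5.522 + j6.263 V.
Step 6 — Ohm's law: I = V / Z_total = (-5.522 + j6.263) / (1034 - j0.008859) = -0.00534 + j0.006057 A.
Step 7 — Convert to polar: |I| = 0.008075 A, ∠I = 131.4°.

I = 0.008075∠131.4° A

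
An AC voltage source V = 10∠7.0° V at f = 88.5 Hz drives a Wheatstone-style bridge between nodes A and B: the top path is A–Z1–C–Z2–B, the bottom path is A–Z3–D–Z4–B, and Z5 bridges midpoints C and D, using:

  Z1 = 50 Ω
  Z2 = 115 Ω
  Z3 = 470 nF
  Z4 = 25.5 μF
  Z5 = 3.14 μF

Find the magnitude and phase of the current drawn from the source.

Step 1 — Angular frequency: ω = 2π·f = 2π·88.5 = 556.1 rad/s.
Step 2 — Component impedances:
  Z1: Z = R = 50 Ω
  Z2: Z = R = 115 Ω
  Z3: Z = 1/(jωC) = -j/(ω·C) = 0 - j3826 Ω
  Z4: Z = 1/(jωC) = -j/(ω·C) = 0 - j70.52 Ω
  Z5: Z = 1/(jωC) = -j/(ω·C) = 0 - j572.7 Ω
Step 3 — Bridge requires nodal analysis (the Z5 bridge couples midpoints C and D, so the two paths cannot be reduced to a simple series/parallel combination). Setting node B to ground and injecting 1 A at node A, the 3-node admittance system at A, C, D solves to V_A = Z_AB = 159.9 - j25.49 Ω = 161.9∠-9.1° Ω.
Step 4 — Source phasor: V = 10∠7.0° V = 9.925 + j1.219 V.
Step 5 — Ohm's law: I = V / Z_total = (9.925 + j1.219) / (159.9 - j25.49) = 0.05935 + j0.01708 A.
Step 6 — Convert to polar: |I| = 0.06176 A, ∠I = 16.1°.

I = 0.06176∠16.1° A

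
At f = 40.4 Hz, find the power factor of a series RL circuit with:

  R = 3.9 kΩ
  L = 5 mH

Step 1 — Angular frequency: ω = 2π·f = 2π·40.4 = 253.8 rad/s.
Step 2 — Component impedances:
  R: Z = R = 3900 Ω
  L: Z = jωL = j·253.8·0.005 = 0 + j1.269 Ω
Step 3 — Series combination: Z_total = R + L = 3900 + j1.269 Ω = 3900∠0.0° Ω.
Step 4 — Power factor: PF = cos(φ) = Re(Z)/|Z| = 3900/3900 = 1.
Step 5 — Type: Im(Z) = 1.269 ⇒ lagging (phase φ = 0.0°).

PF = 1 (lagging, φ = 0.0°)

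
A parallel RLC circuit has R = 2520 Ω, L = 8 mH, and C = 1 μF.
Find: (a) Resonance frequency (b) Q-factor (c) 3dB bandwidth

Step 1 — Resonance: ω₀ = 1/√(LC) = 1/√(0.008·1e-06) = 1.118e+04 rad/s.
Step 2 — f₀ = ω₀/(2π) = 1779 Hz.
Step 3 — Parallel Q: Q = R/(ω₀L) = 2520/(1.118e+04·0.008) = 28.17.
Step 4 — Bandwidth: Δω = ω₀/Q = 396.8 rad/s; BW = Δω/(2π) = 63.16 Hz.

(a) f₀ = 1779 Hz  (b) Q = 28.17  (c) BW = 63.16 Hz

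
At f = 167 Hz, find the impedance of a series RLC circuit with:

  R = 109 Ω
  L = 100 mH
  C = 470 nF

Step 1 — Angular frequency: ω = 2π·f = 2π·167 = 1049 rad/s.
Step 2 — Component impedances:
  R: Z = R = 109 Ω
  L: Z = jωL = j·1049·0.1 = 0 + j104.9 Ω
  C: Z = 1/(jωC) = -j/(ω·C) = 0 - j2028 Ω
Step 3 — Series combination: Z_total = R + L + C = 109 - j1923 Ω = 1926∠-86.8° Ω.

Z = 109 - j1923 Ω = 1926∠-86.8° Ω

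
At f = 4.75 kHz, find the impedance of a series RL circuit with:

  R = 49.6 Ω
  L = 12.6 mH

Step 1 — Angular frequency: ω = 2π·f = 2π·4750 = 2.985e+04 rad/s.
Step 2 — Component impedances:
  R: Z = R = 49.6 Ω
  L: Z = jωL = j·2.985e+04·0.0126 = 0 + j376 Ω
Step 3 — Series combination: Z_total = R + L = 49.6 + j376 Ω = 379.3∠82.5° Ω.

Z = 49.6 + j376 Ω = 379.3∠82.5° Ω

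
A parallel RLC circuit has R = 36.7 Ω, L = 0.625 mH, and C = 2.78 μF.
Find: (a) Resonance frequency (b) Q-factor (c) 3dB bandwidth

Step 1 — Resonance: ω₀ = 1/√(LC) = 1/√(0.000625·2.78e-06) = 2.399e+04 rad/s.
Step 2 — f₀ = ω₀/(2π) = 3818 Hz.
Step 3 — Parallel Q: Q = R/(ω₀L) = 36.7/(2.399e+04·0.000625) = 2.448.
Step 4 — Bandwidth: Δω = ω₀/Q = 9801 rad/s; BW = Δω/(2π) = 1560 Hz.

(a) f₀ = 3818 Hz  (b) Q = 2.448  (c) BW = 1560 Hz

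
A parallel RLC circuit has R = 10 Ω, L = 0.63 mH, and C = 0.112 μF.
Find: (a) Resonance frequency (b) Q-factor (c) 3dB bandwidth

Step 1 — Resonance: ω₀ = 1/√(LC) = 1/√(0.00063·1.12e-07) = 1.19e+05 rad/s.
Step 2 — f₀ = ω₀/(2π) = 1.895e+04 Hz.
Step 3 — Parallel Q: Q = R/(ω₀L) = 10/(1.19e+05·0.00063) = 0.1333.
Step 4 — Bandwidth: Δω = ω₀/Q = 8.929e+05 rad/s; BW = Δω/(2π) = 1.421e+05 Hz.

(a) f₀ = 1.895e+04 Hz  (b) Q = 0.1333  (c) BW = 1.421e+05 Hz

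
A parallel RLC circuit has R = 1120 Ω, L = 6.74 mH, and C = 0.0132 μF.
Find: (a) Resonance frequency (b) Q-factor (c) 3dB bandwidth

Step 1 — Resonance: ω₀ = 1/√(LC) = 1/√(0.00674·1.32e-08) = 1.06e+05 rad/s.
Step 2 — f₀ = ω₀/(2π) = 1.687e+04 Hz.
Step 3 — Parallel Q: Q = R/(ω₀L) = 1120/(1.06e+05·0.00674) = 1.567.
Step 4 — Bandwidth: Δω = ω₀/Q = 6.764e+04 rad/s; BW = Δω/(2π) = 1.077e+04 Hz.

(a) f₀ = 1.687e+04 Hz  (b) Q = 1.567  (c) BW = 1.077e+04 Hz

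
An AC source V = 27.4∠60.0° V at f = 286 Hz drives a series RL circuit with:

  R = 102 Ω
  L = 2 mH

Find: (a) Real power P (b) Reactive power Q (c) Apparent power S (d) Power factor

Step 1 — Angular frequency: ω = 2π·f = 2π·286 = 1797 rad/s.
Step 2 — Component impedances:
  R: Z = R = 102 Ω
  L: Z = jωL = j·1797·0.002 = 0 + j3.594 Ω
Step 3 — Series combination: Z_total = R + L = 102 + j3.594 Ω = 102.1∠2.0° Ω.
Step 4 — Source phasor: V = 27.4∠60.0° V = 13.7 + j23.73 V.
Step 5 — Current: I = V / Z = 0.1423 + j0.2276 A = 0.2685∠58.0° A.
Step 6 — Complex power: S = V·I* = 7.351 + j0.259 VA.
Step 7 — Real power: P = Re(S) = 7.351 W.
Step 8 — Reactive power: Q = Im(S) = 0.259 VAR.
Step 9 — Apparent power: |S| = 7.356 VA.
Step 10 — Power factor: PF = P/|S| = 0.9994 (lagging).

(a) P = 7.351 W  (b) Q = 0.259 VAR  (c) S = 7.356 VA  (d) PF = 0.9994 (lagging)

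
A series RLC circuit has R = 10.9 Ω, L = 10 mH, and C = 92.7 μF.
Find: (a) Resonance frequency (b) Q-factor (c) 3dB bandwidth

Step 1 — Resonance: ω₀ = 1/√(LC) = 1/√(0.01·9.27e-05) = 1039 rad/s.
Step 2 — f₀ = ω₀/(2π) = 165.3 Hz.
Step 3 — Series Q: Q = ω₀L/R = 1039·0.01/10.9 = 0.9529.
Step 4 — Bandwidth: Δω = ω₀/Q = 1090 rad/s; BW = Δω/(2π) = 173.5 Hz.

(a) f₀ = 165.3 Hz  (b) Q = 0.9529  (c) BW = 173.5 Hz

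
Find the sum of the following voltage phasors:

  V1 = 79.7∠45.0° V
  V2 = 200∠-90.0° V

Step 1 — Convert each phasor to rectangular form:
  V1 = 79.7·(cos(45.0°) + j·sin(45.0°)) = 56.36 + j56.36 V
  V2 = 200·(cos(-90.0°) + j·sin(-90.0°)) = 0 - j200 V
Step 2 — Sum components: V_total = 56.36 - j143.6 V.
Step 3 — Convert to polar: |V_total| = 154.3 V, ∠V_total = -68.6°.

V_total = 154.3∠-68.6° V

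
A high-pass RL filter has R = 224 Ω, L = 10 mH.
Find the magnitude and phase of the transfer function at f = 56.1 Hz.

Step 1 — Angular frequency: ω = 2π·56.1 = 352.5 rad/s.
Step 2 — Transfer function: H(jω) = jωL/(R + jωL).
Step 3 — Numerator jωL = j·3.525; denominator R + jωL = 224 + j3.525.
Step 4 — H = 0.0002476 + j0.01573.
Step 5 — Magnitude: |H| = 0.01573 (-36.1 dB); phase: φ = 89.1°.

|H| = 0.01573 (-36.1 dB), φ = 89.1°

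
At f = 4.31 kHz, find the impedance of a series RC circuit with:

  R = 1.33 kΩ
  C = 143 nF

Step 1 — Angular frequency: ω = 2π·f = 2π·4310 = 2.708e+04 rad/s.
Step 2 — Component impedances:
  R: Z = R = 1330 Ω
  C: Z = 1/(jωC) = -j/(ω·C) = 0 - j258.2 Ω
Step 3 — Series combination: Z_total = R + C = 1330 - j258.2 Ω = 1355∠-11.0° Ω.

Z = 1330 - j258.2 Ω = 1355∠-11.0° Ω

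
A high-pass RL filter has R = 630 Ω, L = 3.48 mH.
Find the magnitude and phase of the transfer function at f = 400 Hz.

Step 1 — Angular frequency: ω = 2π·400 = 2513 rad/s.
Step 2 — Transfer function: H(jω) = jωL/(R + jωL).
Step 3 — Numerator jωL = j·8.746; denominator R + jωL = 630 + j8.746.
Step 4 — H = 0.0001927 + j0.01388.
Step 5 — Magnitude: |H| = 0.01388 (-37.2 dB); phase: φ = 89.2°.

|H| = 0.01388 (-37.2 dB), φ = 89.2°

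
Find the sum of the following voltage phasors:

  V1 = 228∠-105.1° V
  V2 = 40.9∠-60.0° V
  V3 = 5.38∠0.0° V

Step 1 — Convert each phasor to rectangular form:
  V1 = 228·(cos(-105.1°) + j·sin(-105.1°)) = -59.4 - j220.1 V
  V2 = 40.9·(cos(-60.0°) + j·sin(-60.0°)) = 20.45 - j35.42 V
  V3 = 5.38·(cos(0.0°) + j·sin(0.0°)) = 5.38 V
Step 2 — Sum components: V_total = -33.57 - j255.5 V.
Step 3 — Convert to polar: |V_total| = 257.7 V, ∠V_total = -97.5°.

V_total = 257.7∠-97.5° V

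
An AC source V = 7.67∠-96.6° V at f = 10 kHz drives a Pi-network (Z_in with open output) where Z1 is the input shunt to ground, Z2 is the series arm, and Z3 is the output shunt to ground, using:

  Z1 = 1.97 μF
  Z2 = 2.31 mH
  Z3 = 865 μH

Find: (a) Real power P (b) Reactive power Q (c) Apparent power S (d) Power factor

Step 1 — Angular frequency: ω = 2π·f = 2π·1e+04 = 6.283e+04 rad/s.
Step 2 — Component impedances:
  Z1: Z = 1/(jωC) = -j/(ω·C) = 0 - j8.079 Ω
  Z2: Z = jωL = j·6.283e+04·0.00231 = 0 + j145.1 Ω
  Z3: Z = jωL = j·6.283e+04·0.000865 = 0 + j54.35 Ω
Step 3 — With open output, the series arm Z2 and the output shunt Z3 appear in series to ground: Z2 + Z3 = 0 + j199.5 Ω.
Step 4 — Parallel with input shunt Z1: Z_in = Z1 || (Z2 + Z3) = 0 - j8.42 Ω = 8.42∠-90.0° Ω.
Step 5 — Source phasor: V = 7.67∠-96.6° V = -0.8816 - j7.619 V.
Step 6 — Current: I = V / Z = 0.9049 - j0.1047 A = 0.9109∠-6.6° A.
Step 7 — Complex power: S = V·I* = 0 - j6.987 VA.
Step 8 — Real power: P = Re(S) = 0 W.
Step 9 — Reactive power: Q = Im(S) = -6.987 VAR.
Step 10 — Apparent power: |S| = 6.987 VA.
Step 11 — Power factor: PF = P/|S| = 0 (leading).

(a) P = 0 W  (b) Q = -6.987 VAR  (c) S = 6.987 VA  (d) PF = 0 (leading)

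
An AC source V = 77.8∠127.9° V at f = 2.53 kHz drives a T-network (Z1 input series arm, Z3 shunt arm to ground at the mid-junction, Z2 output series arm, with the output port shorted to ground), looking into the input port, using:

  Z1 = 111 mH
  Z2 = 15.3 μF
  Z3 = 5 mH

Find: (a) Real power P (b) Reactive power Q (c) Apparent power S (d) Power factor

Step 1 — Angular frequency: ω = 2π·f = 2π·2530 = 1.59e+04 rad/s.
Step 2 — Component impedances:
  Z1: Z = jωL = j·1.59e+04·0.111 = 0 + j1765 Ω
  Z2: Z = 1/(jωC) = -j/(ω·C) = 0 - j4.112 Ω
  Z3: Z = jωL = j·1.59e+04·0.005 = 0 + j79.48 Ω
Step 3 — With the output port shorted to ground, the output series arm Z2 runs from the junction to ground; the shunt arm Z3 also runs from the junction to ground. They appear in parallel: Z3 || Z2 = 0 - j4.336 Ω.
Step 4 — Series with input arm Z1: Z_in = Z1 + (Z3 || Z2) = 0 + j1760 Ω = 1760∠90.0° Ω.
Step 5 — Source phasor: V = 77.8∠127.9° V = -47.79 + j61.39 V.
Step 6 — Current: I = V / Z = 0.03488 + j0.02715 A = 0.0442∠37.9° A.
Step 7 — Complex power: S = V·I* = 0 + j3.439 VA.
Step 8 — Real power: P = Re(S) = 0 W.
Step 9 — Reactive power: Q = Im(S) = 3.439 VAR.
Step 10 — Apparent power: |S| = 3.439 VA.
Step 11 — Power factor: PF = P/|S| = 0 (lagging).

(a) P = 0 W  (b) Q = 3.439 VAR  (c) S = 3.439 VA  (d) PF = 0 (lagging)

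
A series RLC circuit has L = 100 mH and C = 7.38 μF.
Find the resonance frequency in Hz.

Step 1 — Resonance condition Im(Z)=0 gives ω₀ = 1/√(LC).
Step 2 — ω₀ = 1/√(0.1·7.38e-06) = 1164 rad/s.
Step 3 — f₀ = ω₀/(2π) = 185.3 Hz.

f₀ = 185.3 Hz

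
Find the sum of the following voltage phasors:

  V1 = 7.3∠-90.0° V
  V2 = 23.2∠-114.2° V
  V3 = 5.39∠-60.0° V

Step 1 — Convert each phasor to rectangular form:
  V1 = 7.3·(cos(-90.0°) + j·sin(-90.0°)) = 0 - j7.3 V
  V2 = 23.2·(cos(-114.2°) + j·sin(-114.2°)) = -9.51 - j21.16 V
  V3 = 5.39·(cos(-60.0°) + j·sin(-60.0°)) = 2.695 - j4.668 V
Step 2 — Sum components: V_total = -6.815 - j33.13 V.
Step 3 — Convert to polar: |V_total| = 33.82 V, ∠V_total = -101.6°.

V_total = 33.82∠-101.6° V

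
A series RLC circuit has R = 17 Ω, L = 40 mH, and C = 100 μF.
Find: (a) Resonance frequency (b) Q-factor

Step 1 — Resonance condition Im(Z)=0 gives ω₀ = 1/√(LC).
Step 2 — ω₀ = 1/√(0.04·0.0001) = 500 rad/s.
Step 3 — f₀ = ω₀/(2π) = 79.58 Hz.
Step 4 — Series Q: Q = ω₀L/R = 500·0.04/17 = 1.176.

(a) f₀ = 79.58 Hz  (b) Q = 1.176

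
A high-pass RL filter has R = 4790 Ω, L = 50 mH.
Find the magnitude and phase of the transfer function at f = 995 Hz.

Step 1 — Angular frequency: ω = 2π·995 = 6252 rad/s.
Step 2 — Transfer function: H(jω) = jωL/(R + jωL).
Step 3 — Numerator jωL = j·312.6; denominator R + jωL = 4790 + j312.6.
Step 4 — H = 0.004241 + j0.06498.
Step 5 — Magnitude: |H| = 0.06512 (-23.7 dB); phase: φ = 86.3°.

|H| = 0.06512 (-23.7 dB), φ = 86.3°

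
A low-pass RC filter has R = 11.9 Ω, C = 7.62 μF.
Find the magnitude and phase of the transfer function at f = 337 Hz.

Step 1 — Angular frequency: ω = 2π·337 = 2117 rad/s.
Step 2 — Transfer function: H(jω) = 1/(1 + jωRC).
Step 3 — Denominator: 1 + jωRC = 1 + j·2117·11.9·7.62e-06 = 1 + j0.192.
Step 4 — H = 0.9644 - j0.1852.
Step 5 — Magnitude: |H| = 0.9821 (-0.2 dB); phase: φ = -10.9°.

|H| = 0.9821 (-0.2 dB), φ = -10.9°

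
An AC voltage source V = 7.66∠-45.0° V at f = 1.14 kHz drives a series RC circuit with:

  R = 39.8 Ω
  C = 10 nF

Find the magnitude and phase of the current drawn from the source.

Step 1 — Angular frequency: ω = 2π·f = 2π·1140 = 7163 rad/s.
Step 2 — Component impedances:
  R: Z = R = 39.8 Ω
  C: Z = 1/(jωC) = -j/(ω·C) = 0 - j1.396e+04 Ω
Step 3 — Series combination: Z_total = R + C = 39.8 - j1.396e+04 Ω = 1.396e+04∠-89.8° Ω.
Step 4 — Source phasor: V = 7.66∠-45.0° V = 5.416 - j5.416 V.
Step 5 — Ohm's law: I = V / Z_total = (5.416 - j5.416) / (39.8 - j1.396e+04) = 0.0003891 + j0.0003869 A.
Step 6 — Convert to polar: |I| = 0.0005487 A, ∠I = 44.8°.

I = 0.0005487∠44.8° A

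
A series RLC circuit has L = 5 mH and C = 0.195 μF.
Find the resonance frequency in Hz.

Step 1 — Resonance condition Im(Z)=0 gives ω₀ = 1/√(LC).
Step 2 — ω₀ = 1/√(0.005·1.95e-07) = 3.203e+04 rad/s.
Step 3 — f₀ = ω₀/(2π) = 5097 Hz.

f₀ = 5097 Hz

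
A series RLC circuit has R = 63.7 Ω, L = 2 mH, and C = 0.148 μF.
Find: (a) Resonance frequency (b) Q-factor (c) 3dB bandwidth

Step 1 — Resonance: ω₀ = 1/√(LC) = 1/√(0.002·1.48e-07) = 5.812e+04 rad/s.
Step 2 — f₀ = ω₀/(2π) = 9251 Hz.
Step 3 — Series Q: Q = ω₀L/R = 5.812e+04·0.002/63.7 = 1.825.
Step 4 — Bandwidth: Δω = ω₀/Q = 3.185e+04 rad/s; BW = Δω/(2π) = 5069 Hz.

(a) f₀ = 9251 Hz  (b) Q = 1.825  (c) BW = 5069 Hz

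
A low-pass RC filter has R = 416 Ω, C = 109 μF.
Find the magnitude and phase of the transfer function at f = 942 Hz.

Step 1 — Angular frequency: ω = 2π·942 = 5919 rad/s.
Step 2 — Transfer function: H(jω) = 1/(1 + jωRC).
Step 3 — Denominator: 1 + jωRC = 1 + j·5919·416·0.000109 = 1 + j268.4.
Step 4 — H = 1.388e-05 - j0.003726.
Step 5 — Magnitude: |H| = 0.003726 (-48.6 dB); phase: φ = -89.8°.

|H| = 0.003726 (-48.6 dB), φ = -89.8°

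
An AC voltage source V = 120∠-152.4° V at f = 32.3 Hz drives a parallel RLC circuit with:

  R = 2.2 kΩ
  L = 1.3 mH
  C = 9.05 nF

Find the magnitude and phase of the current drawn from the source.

Step 1 — Angular frequency: ω = 2π·f = 2π·32.3 = 202.9 rad/s.
Step 2 — Component impedances:
  R: Z = R = 2200 Ω
  L: Z = jωL = j·202.9·0.0013 = 0 + j0.2638 Ω
  C: Z = 1/(jωC) = -j/(ω·C) = 0 - j5.445e+05 Ω
Step 3 — Parallel combination: 1/Z_total = 1/R + 1/L + 1/C; Z_total = 3.164e-05 + j0.2638 Ω = 0.2638∠90.0° Ω.
Step 4 — Source phasor: V = 120∠-152.4° V = -106.3 - j55.6 V.
Step 5 — Ohm's law: I = V / Z_total = (-106.3 - j55.6) / (3.164e-05 + j0.2638) = -210.8 + j403.1 A.
Step 6 — Convert to polar: |I| = 454.8 A, ∠I = 117.6°.

I = 454.8∠117.6° A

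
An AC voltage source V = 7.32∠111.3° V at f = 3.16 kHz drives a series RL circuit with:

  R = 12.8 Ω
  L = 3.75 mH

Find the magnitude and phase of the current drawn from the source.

Step 1 — Angular frequency: ω = 2π·f = 2π·3160 = 1.985e+04 rad/s.
Step 2 — Component impedances:
  R: Z = R = 12.8 Ω
  L: Z = jωL = j·1.985e+04·0.00375 = 0 + j74.46 Ω
Step 3 — Series combination: Z_total = R + L = 12.8 + j74.46 Ω = 75.55∠80.2° Ω.
Step 4 — Source phasor: V = 7.32∠111.3° V = -2.659 + j6.82 V.
Step 5 — Ohm's law: I = V / Z_total = (-2.659 + j6.82) / (12.8 + j74.46) = 0.08301 + j0.04998 A.
Step 6 — Convert to polar: |I| = 0.09689 A, ∠I = 31.1°.

I = 0.09689∠31.1° A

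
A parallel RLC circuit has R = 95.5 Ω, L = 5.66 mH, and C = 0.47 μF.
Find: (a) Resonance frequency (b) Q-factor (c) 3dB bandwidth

Step 1 — Resonance: ω₀ = 1/√(LC) = 1/√(0.00566·4.7e-07) = 1.939e+04 rad/s.
Step 2 — f₀ = ω₀/(2π) = 3086 Hz.
Step 3 — Parallel Q: Q = R/(ω₀L) = 95.5/(1.939e+04·0.00566) = 0.8703.
Step 4 — Bandwidth: Δω = ω₀/Q = 2.228e+04 rad/s; BW = Δω/(2π) = 3546 Hz.

(a) f₀ = 3086 Hz  (b) Q = 0.8703  (c) BW = 3546 Hz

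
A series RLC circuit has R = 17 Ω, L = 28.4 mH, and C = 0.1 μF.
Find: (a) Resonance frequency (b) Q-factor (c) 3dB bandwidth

Step 1 — Resonance condition Im(Z)=0 gives ω₀ = 1/√(LC).
Step 2 — ω₀ = 1/√(0.0284·1e-07) = 1.876e+04 rad/s.
Step 3 — f₀ = ω₀/(2π) = 2986 Hz.
Step 4 — Series Q: Q = ω₀L/R = 1.876e+04·0.0284/17 = 31.35.
Step 5 — 3dB bandwidth: Δω = ω₀/Q = 598.6 rad/s; BW = Δω/(2π) = 95.27 Hz.

(a) f₀ = 2986 Hz  (b) Q = 31.35  (c) BW = 95.27 Hz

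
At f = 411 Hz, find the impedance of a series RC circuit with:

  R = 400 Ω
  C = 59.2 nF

Step 1 — Angular frequency: ω = 2π·f = 2π·411 = 2582 rad/s.
Step 2 — Component impedances:
  R: Z = R = 400 Ω
  C: Z = 1/(jωC) = -j/(ω·C) = 0 - j6541 Ω
Step 3 — Series combination: Z_total = R + C = 400 - j6541 Ω = 6553∠-86.5° Ω.

Z = 400 - j6541 Ω = 6553∠-86.5° Ω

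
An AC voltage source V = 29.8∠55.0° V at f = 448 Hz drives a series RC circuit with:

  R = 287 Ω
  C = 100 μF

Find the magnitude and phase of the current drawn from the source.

Step 1 — Angular frequency: ω = 2π·f = 2π·448 = 2815 rad/s.
Step 2 — Component impedances:
  R: Z = R = 287 Ω
  C: Z = 1/(jωC) = -j/(ω·C) = 0 - j3.553 Ω
Step 3 — Series combination: Z_total = R + C = 287 - j3.553 Ω = 287∠-0.7° Ω.
Step 4 — Source phasor: V = 29.8∠55.0° V = 17.09 + j24.41 V.
Step 5 — Ohm's law: I = V / Z_total = (17.09 + j24.41) / (287 - j3.553) = 0.05849 + j0.08578 A.
Step 6 — Convert to polar: |I| = 0.1038 A, ∠I = 55.7°.

I = 0.1038∠55.7° A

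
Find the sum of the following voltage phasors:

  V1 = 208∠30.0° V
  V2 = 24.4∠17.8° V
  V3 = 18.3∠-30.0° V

Step 1 — Convert each phasor to rectangular form:
  V1 = 208·(cos(30.0°) + j·sin(30.0°)) = 180.1 + j104 V
  V2 = 24.4·(cos(17.8°) + j·sin(17.8°)) = 23.23 + j7.459 V
  V3 = 18.3·(cos(-30.0°) + j·sin(-30.0°)) = 15.85 - j9.15 V
Step 2 — Sum components: V_total = 219.2 + j102.3 V.
Step 3 — Convert to polar: |V_total| = 241.9 V, ∠V_total = 25.0°.

V_total = 241.9∠25.0° V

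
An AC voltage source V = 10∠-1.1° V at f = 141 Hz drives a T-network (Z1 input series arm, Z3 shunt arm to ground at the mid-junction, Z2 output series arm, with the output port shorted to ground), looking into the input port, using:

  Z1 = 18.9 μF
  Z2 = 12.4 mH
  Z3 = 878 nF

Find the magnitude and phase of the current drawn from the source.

Step 1 — Angular frequency: ω = 2π·f = 2π·141 = 885.9 rad/s.
Step 2 — Component impedances:
  Z1: Z = 1/(jωC) = -j/(ω·C) = 0 - j59.72 Ω
  Z2: Z = jωL = j·885.9·0.0124 = 0 + j10.99 Ω
  Z3: Z = 1/(jωC) = -j/(ω·C) = 0 - j1286 Ω
Step 3 — With the output port shorted to ground, the output series arm Z2 runs from the junction to ground; the shunt arm Z3 also runs from the junction to ground. They appear in parallel: Z3 || Z2 = 0 + j11.08 Ω.
Step 4 — Series with input arm Z1: Z_in = Z1 + (Z3 || Z2) = 0 - j48.64 Ω = 48.64∠-90.0° Ω.
Step 5 — Source phasor: V = 10∠-1.1° V = 9.998 - j0.192 V.
Step 6 — Ohm's law: I = V / Z_total = (9.998 - j0.192) / (0 - j48.64) = 0.003947 + j0.2055 A.
Step 7 — Convert to polar: |I| = 0.2056 A, ∠I = 88.9°.

I = 0.2056∠88.9° A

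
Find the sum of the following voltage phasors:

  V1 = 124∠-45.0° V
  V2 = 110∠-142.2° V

Step 1 — Convert each phasor to rectangular form:
  V1 = 124·(cos(-45.0°) + j·sin(-45.0°)) = 87.68 - j87.68 V
  V2 = 110·(cos(-142.2°) + j·sin(-142.2°)) = -86.92 - j67.42 V
Step 2 — Sum components: V_total = 0.7642 - j155.1 V.
Step 3 — Convert to polar: |V_total| = 155.1 V, ∠V_total = -89.7°.

V_total = 155.1∠-89.7° V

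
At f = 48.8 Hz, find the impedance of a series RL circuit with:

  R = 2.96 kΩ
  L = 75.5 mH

Step 1 — Angular frequency: ω = 2π·f = 2π·48.8 = 306.6 rad/s.
Step 2 — Component impedances:
  R: Z = R = 2960 Ω
  L: Z = jωL = j·306.6·0.0755 = 0 + j23.15 Ω
Step 3 — Series combination: Z_total = R + L = 2960 + j23.15 Ω = 2960∠0.4° Ω.

Z = 2960 + j23.15 Ω = 2960∠0.4° Ω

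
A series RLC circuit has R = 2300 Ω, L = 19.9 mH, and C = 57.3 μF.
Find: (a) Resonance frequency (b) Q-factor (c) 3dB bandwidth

Step 1 — Resonance: ω₀ = 1/√(LC) = 1/√(0.0199·5.73e-05) = 936.5 rad/s.
Step 2 — f₀ = ω₀/(2π) = 149 Hz.
Step 3 — Series Q: Q = ω₀L/R = 936.5·0.0199/2300 = 0.008103.
Step 4 — Bandwidth: Δω = ω₀/Q = 1.156e+05 rad/s; BW = Δω/(2π) = 1.839e+04 Hz.

(a) f₀ = 149 Hz  (b) Q = 0.008103  (c) BW = 1.839e+04 Hz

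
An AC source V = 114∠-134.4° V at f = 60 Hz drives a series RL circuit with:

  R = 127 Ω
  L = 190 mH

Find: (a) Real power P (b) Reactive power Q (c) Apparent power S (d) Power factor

Step 1 — Angular frequency: ω = 2π·f = 2π·60 = 377 rad/s.
Step 2 — Component impedances:
  R: Z = R = 127 Ω
  L: Z = jωL = j·377·0.19 = 0 + j71.63 Ω
Step 3 — Series combination: Z_total = R + L = 127 + j71.63 Ω = 145.8∠29.4° Ω.
Step 4 — Source phasor: V = 114∠-134.4° V = -79.76 - j81.45 V.
Step 5 — Current: I = V / Z = -0.7509 - j0.2178 A = 0.7819∠-163.8° A.
Step 6 — Complex power: S = V·I* = 77.64 + j43.79 VA.
Step 7 — Real power: P = Re(S) = 77.64 W.
Step 8 — Reactive power: Q = Im(S) = 43.79 VAR.
Step 9 — Apparent power: |S| = 89.13 VA.
Step 10 — Power factor: PF = P/|S| = 0.871 (lagging).

(a) P = 77.64 W  (b) Q = 43.79 VAR  (c) S = 89.13 VA  (d) PF = 0.871 (lagging)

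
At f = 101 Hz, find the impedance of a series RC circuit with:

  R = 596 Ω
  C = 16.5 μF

Step 1 — Angular frequency: ω = 2π·f = 2π·101 = 634.6 rad/s.
Step 2 — Component impedances:
  R: Z = R = 596 Ω
  C: Z = 1/(jωC) = -j/(ω·C) = 0 - j95.5 Ω
Step 3 — Series combination: Z_total = R + C = 596 - j95.5 Ω = 603.6∠-9.1° Ω.

Z = 596 - j95.5 Ω = 603.6∠-9.1° Ω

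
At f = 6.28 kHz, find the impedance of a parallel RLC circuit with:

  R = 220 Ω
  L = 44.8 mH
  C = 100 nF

Step 1 — Angular frequency: ω = 2π·f = 2π·6280 = 3.946e+04 rad/s.
Step 2 — Component impedances:
  R: Z = R = 220 Ω
  L: Z = jωL = j·3.946e+04·0.0448 = 0 + j1768 Ω
  C: Z = 1/(jωC) = -j/(ω·C) = 0 - j253.4 Ω
Step 3 — Parallel combination: 1/Z_total = 1/R + 1/L + 1/C; Z_total = 141.7 - j105.3 Ω = 176.5∠-36.6° Ω.

Z = 141.7 - j105.3 Ω = 176.5∠-36.6° Ω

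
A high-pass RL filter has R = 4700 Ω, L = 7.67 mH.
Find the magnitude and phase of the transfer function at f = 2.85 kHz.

Step 1 — Angular frequency: ω = 2π·2850 = 1.791e+04 rad/s.
Step 2 — Transfer function: H(jω) = jωL/(R + jωL).
Step 3 — Numerator jωL = j·137.3; denominator R + jωL = 4700 + j137.3.
Step 4 — H = 0.0008532 + j0.0292.
Step 5 — Magnitude: |H| = 0.02921 (-30.7 dB); phase: φ = 88.3°.

|H| = 0.02921 (-30.7 dB), φ = 88.3°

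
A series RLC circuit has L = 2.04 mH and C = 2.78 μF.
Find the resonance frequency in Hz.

Step 1 — Resonance condition Im(Z)=0 gives ω₀ = 1/√(LC).
Step 2 — ω₀ = 1/√(0.00204·2.78e-06) = 1.328e+04 rad/s.
Step 3 — f₀ = ω₀/(2π) = 2113 Hz.

f₀ = 2113 Hz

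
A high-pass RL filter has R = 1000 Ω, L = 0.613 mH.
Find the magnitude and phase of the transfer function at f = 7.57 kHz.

Step 1 — Angular frequency: ω = 2π·7570 = 4.756e+04 rad/s.
Step 2 — Transfer function: H(jω) = jωL/(R + jωL).
Step 3 — Numerator jωL = j·29.16; denominator R + jωL = 1000 + j29.16.
Step 4 — H = 0.0008494 + j0.02913.
Step 5 — Magnitude: |H| = 0.02914 (-30.7 dB); phase: φ = 88.3°.

|H| = 0.02914 (-30.7 dB), φ = 88.3°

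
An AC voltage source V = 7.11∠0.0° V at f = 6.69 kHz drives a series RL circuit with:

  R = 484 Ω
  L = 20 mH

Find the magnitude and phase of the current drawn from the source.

Step 1 — Angular frequency: ω = 2π·f = 2π·6690 = 4.203e+04 rad/s.
Step 2 — Component impedances:
  R: Z = R = 484 Ω
  L: Z = jωL = j·4.203e+04·0.02 = 0 + j840.7 Ω
Step 3 — Series combination: Z_total = R + L = 484 + j840.7 Ω = 970.1∠60.1° Ω.
Step 4 — Source phasor: V = 7.11∠0.0° V = 7.11 V.
Step 5 — Ohm's law: I = V / Z_total = (7.11) / (484 + j840.7) = 0.003657 - j0.006352 A.
Step 6 — Convert to polar: |I| = 0.007329 A, ∠I = -60.1°.

I = 0.007329∠-60.1° A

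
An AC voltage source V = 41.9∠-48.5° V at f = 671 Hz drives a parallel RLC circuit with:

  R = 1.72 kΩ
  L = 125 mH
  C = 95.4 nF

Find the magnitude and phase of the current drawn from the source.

Step 1 — Angular frequency: ω = 2π·f = 2π·671 = 4216 rad/s.
Step 2 — Component impedances:
  R: Z = R = 1720 Ω
  L: Z = jωL = j·4216·0.125 = 0 + j527 Ω
  C: Z = 1/(jωC) = -j/(ω·C) = 0 - j2486 Ω
Step 3 — Parallel combination: 1/Z_total = 1/R + 1/L + 1/C; Z_total = 225.9 + j580.9 Ω = 623.3∠68.8° Ω.
Step 4 — Source phasor: V = 41.9∠-48.5° V = 27.76 - j31.38 V.
Step 5 — Ohm's law: I = V / Z_total = (27.76 - j31.38) / (225.9 + j580.9) = -0.03078 - j0.05976 A.
Step 6 — Convert to polar: |I| = 0.06722 A, ∠I = -117.3°.

I = 0.06722∠-117.3° A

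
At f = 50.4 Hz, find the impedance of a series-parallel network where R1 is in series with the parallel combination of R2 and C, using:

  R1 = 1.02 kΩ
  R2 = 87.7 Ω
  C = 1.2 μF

Step 1 — Angular frequency: ω = 2π·f = 2π·50.4 = 316.7 rad/s.
Step 2 — Component impedances:
  R1: Z = R = 1020 Ω
  R2: Z = R = 87.7 Ω
  C: Z = 1/(jωC) = -j/(ω·C) = 0 - j2632 Ω
Step 3 — Parallel branch: R2 || C = 1/(1/R2 + 1/C) = 87.6 - j2.92 Ω.
Step 4 — Series with R1: Z_total = R1 + (R2 || C) = 1108 - j2.92 Ω = 1108∠-0.2° Ω.

Z = 1108 - j2.92 Ω = 1108∠-0.2° Ω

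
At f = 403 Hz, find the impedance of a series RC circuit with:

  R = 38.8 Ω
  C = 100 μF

Step 1 — Angular frequency: ω = 2π·f = 2π·403 = 2532 rad/s.
Step 2 — Component impedances:
  R: Z = R = 38.8 Ω
  C: Z = 1/(jωC) = -j/(ω·C) = 0 - j3.949 Ω
Step 3 — Series combination: Z_total = R + C = 38.8 - j3.949 Ω = 39∠-5.8° Ω.

Z = 38.8 - j3.949 Ω = 39∠-5.8° Ω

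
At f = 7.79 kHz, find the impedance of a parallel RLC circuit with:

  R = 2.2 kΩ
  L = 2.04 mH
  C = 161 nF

Step 1 — Angular frequency: ω = 2π·f = 2π·7790 = 4.895e+04 rad/s.
Step 2 — Component impedances:
  R: Z = R = 2200 Ω
  L: Z = jωL = j·4.895e+04·0.00204 = 0 + j99.85 Ω
  C: Z = 1/(jωC) = -j/(ω·C) = 0 - j126.9 Ω
Step 3 — Parallel combination: 1/Z_total = 1/R + 1/L + 1/C; Z_total = 95.42 + j448.1 Ω = 458.2∠78.0° Ω.

Z = 95.42 + j448.1 Ω = 458.2∠78.0° Ω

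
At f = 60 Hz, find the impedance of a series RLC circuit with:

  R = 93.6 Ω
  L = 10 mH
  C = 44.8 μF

Step 1 — Angular frequency: ω = 2π·f = 2π·60 = 377 rad/s.
Step 2 — Component impedances:
  R: Z = R = 93.6 Ω
  L: Z = jωL = j·377·0.01 = 0 + j3.77 Ω
  C: Z = 1/(jωC) = -j/(ω·C) = 0 - j59.21 Ω
Step 3 — Series combination: Z_total = R + L + C = 93.6 - j55.44 Ω = 108.8∠-30.6° Ω.

Z = 93.6 - j55.44 Ω = 108.8∠-30.6° Ω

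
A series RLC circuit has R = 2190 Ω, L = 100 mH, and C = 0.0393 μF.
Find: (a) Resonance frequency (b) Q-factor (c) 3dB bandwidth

Step 1 — Resonance condition Im(Z)=0 gives ω₀ = 1/√(LC).
Step 2 — ω₀ = 1/√(0.1·3.93e-08) = 1.595e+04 rad/s.
Step 3 — f₀ = ω₀/(2π) = 2539 Hz.
Step 4 — Series Q: Q = ω₀L/R = 1.595e+04·0.1/2190 = 0.7284.
Step 5 — 3dB bandwidth: Δω = ω₀/Q = 2.19e+04 rad/s; BW = Δω/(2π) = 3485 Hz.

(a) f₀ = 2539 Hz  (b) Q = 0.7284  (c) BW = 3485 Hz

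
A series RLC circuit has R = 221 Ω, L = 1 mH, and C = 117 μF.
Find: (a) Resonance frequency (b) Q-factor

Step 1 — Resonance condition Im(Z)=0 gives ω₀ = 1/√(LC).
Step 2 — ω₀ = 1/√(0.001·0.000117) = 2924 rad/s.
Step 3 — f₀ = ω₀/(2π) = 465.3 Hz.
Step 4 — Series Q: Q = ω₀L/R = 2924·0.001/221 = 0.01323.

(a) f₀ = 465.3 Hz  (b) Q = 0.01323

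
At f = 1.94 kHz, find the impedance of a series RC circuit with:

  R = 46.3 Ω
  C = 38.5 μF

Step 1 — Angular frequency: ω = 2π·f = 2π·1940 = 1.219e+04 rad/s.
Step 2 — Component impedances:
  R: Z = R = 46.3 Ω
  C: Z = 1/(jωC) = -j/(ω·C) = 0 - j2.131 Ω
Step 3 — Series combination: Z_total = R + C = 46.3 - j2.131 Ω = 46.35∠-2.6° Ω.

Z = 46.3 - j2.131 Ω = 46.35∠-2.6° Ω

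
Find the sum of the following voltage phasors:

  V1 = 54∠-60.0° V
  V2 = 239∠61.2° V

Step 1 — Convert each phasor to rectangular form:
  V1 = 54·(cos(-60.0°) + j·sin(-60.0°)) = 27 - j46.77 V
  V2 = 239·(cos(61.2°) + j·sin(61.2°)) = 115.1 + j209.4 V
Step 2 — Sum components: V_total = 142.1 + j162.7 V.
Step 3 — Convert to polar: |V_total| = 216 V, ∠V_total = 48.9°.

V_total = 216∠48.9° V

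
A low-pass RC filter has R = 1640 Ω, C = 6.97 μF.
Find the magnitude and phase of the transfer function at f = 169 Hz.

Step 1 — Angular frequency: ω = 2π·169 = 1062 rad/s.
Step 2 — Transfer function: H(jω) = 1/(1 + jωRC).
Step 3 — Denominator: 1 + jωRC = 1 + j·1062·1640·6.97e-06 = 1 + j12.14.
Step 4 — H = 0.006742 - j0.08183.
Step 5 — Magnitude: |H| = 0.08211 (-21.7 dB); phase: φ = -85.3°.

|H| = 0.08211 (-21.7 dB), φ = -85.3°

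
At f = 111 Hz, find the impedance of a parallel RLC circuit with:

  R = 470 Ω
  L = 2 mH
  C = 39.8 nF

Step 1 — Angular frequency: ω = 2π·f = 2π·111 = 697.4 rad/s.
Step 2 — Component impedances:
  R: Z = R = 470 Ω
  L: Z = jωL = j·697.4·0.002 = 0 + j1.395 Ω
  C: Z = 1/(jωC) = -j/(ω·C) = 0 - j3.603e+04 Ω
Step 3 — Parallel combination: 1/Z_total = 1/R + 1/L + 1/C; Z_total = 0.00414 + j1.395 Ω = 1.395∠89.8° Ω.

Z = 0.00414 + j1.395 Ω = 1.395∠89.8° Ω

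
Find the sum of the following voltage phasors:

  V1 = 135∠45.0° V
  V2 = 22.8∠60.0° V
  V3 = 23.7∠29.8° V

Step 1 — Convert each phasor to rectangular form:
  V1 = 135·(cos(45.0°) + j·sin(45.0°)) = 95.46 + j95.46 V
  V2 = 22.8·(cos(60.0°) + j·sin(60.0°)) = 11.4 + j19.75 V
  V3 = 23.7·(cos(29.8°) + j·sin(29.8°)) = 20.57 + j11.78 V
Step 2 — Sum components: V_total = 127.4 + j127 V.
Step 3 — Convert to polar: |V_total| = 179.9 V, ∠V_total = 44.9°.

V_total = 179.9∠44.9° V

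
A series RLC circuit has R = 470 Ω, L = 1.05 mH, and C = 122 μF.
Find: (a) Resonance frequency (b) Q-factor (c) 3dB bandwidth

Step 1 — Resonance: ω₀ = 1/√(LC) = 1/√(0.00105·0.000122) = 2794 rad/s.
Step 2 — f₀ = ω₀/(2π) = 444.7 Hz.
Step 3 — Series Q: Q = ω₀L/R = 2794·0.00105/470 = 0.006242.
Step 4 — Bandwidth: Δω = ω₀/Q = 4.476e+05 rad/s; BW = Δω/(2π) = 7.124e+04 Hz.

(a) f₀ = 444.7 Hz  (b) Q = 0.006242  (c) BW = 7.124e+04 Hz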